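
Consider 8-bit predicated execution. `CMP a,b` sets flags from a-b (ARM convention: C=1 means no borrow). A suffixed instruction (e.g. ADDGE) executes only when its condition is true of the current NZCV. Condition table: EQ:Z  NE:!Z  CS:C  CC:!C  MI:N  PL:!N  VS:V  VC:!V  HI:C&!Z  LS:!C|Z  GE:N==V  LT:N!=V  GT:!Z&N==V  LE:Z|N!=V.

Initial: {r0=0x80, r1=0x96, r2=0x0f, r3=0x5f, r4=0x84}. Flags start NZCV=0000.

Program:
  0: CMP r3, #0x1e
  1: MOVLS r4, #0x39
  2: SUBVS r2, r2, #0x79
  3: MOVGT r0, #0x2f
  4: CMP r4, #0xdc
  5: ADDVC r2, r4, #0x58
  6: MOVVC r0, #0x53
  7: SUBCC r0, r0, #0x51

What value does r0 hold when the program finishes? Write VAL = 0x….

VAL = 0x02

[0] flags=0010 → (cmp)
[1] flags=0010 LS?F → skip
[2] flags=0010 VS?F → skip
[3] flags=0010 GT?T → r0=0x2f
[4] flags=1000 → (cmp)
[5] flags=1000 VC?T → r2=0xdc
[6] flags=1000 VC?T → r0=0x53
[7] flags=1000 CC?T → r0=0x02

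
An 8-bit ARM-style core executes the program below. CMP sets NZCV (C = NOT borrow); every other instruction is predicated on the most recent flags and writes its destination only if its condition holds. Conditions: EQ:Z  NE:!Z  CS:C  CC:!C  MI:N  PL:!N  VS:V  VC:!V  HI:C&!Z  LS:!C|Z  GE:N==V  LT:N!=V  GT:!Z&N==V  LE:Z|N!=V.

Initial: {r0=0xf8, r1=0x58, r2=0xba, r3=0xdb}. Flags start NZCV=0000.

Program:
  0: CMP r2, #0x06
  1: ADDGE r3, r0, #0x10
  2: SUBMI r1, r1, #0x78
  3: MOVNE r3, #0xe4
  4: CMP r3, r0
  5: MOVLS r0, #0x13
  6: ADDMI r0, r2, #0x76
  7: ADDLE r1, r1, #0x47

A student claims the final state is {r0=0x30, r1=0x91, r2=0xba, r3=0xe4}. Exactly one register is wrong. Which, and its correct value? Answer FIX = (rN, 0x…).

FIX = (r1, 0x27)

[0] flags=1010 → (cmp)
[1] flags=1010 GE?F → skip
[2] flags=1010 MI?T → r1=0xe0
[3] flags=1010 NE?T → r3=0xe4
[4] flags=1000 → (cmp)
[5] flags=1000 LS?T → r0=0x13
[6] flags=1000 MI?T → r0=0x30
[7] flags=1000 LE?T → r1=0x27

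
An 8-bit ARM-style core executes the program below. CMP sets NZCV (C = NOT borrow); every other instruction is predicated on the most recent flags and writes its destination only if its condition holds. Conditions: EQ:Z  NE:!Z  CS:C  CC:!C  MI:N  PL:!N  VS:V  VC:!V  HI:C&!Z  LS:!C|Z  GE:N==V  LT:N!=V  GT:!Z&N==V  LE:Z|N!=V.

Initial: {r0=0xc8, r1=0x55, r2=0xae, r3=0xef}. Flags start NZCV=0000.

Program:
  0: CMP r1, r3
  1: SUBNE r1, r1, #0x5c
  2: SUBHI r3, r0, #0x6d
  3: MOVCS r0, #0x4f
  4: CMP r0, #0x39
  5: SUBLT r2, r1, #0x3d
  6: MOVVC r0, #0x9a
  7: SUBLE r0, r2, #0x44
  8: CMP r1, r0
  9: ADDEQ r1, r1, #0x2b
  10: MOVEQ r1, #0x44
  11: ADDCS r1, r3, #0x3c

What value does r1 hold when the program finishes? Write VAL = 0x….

[0] flags=0000 → (cmp)
[1] flags=0000 NE?T → r1=0xf9
[2] flags=0000 HI?F → skip
[3] flags=0000 CS?F → skip
[4] flags=1010 → (cmp)
[5] flags=1010 LT?T → r2=0xbc
[6] flags=1010 VC?T → r0=0x9a
[7] flags=1010 LE?T → r0=0x78
[8] flags=1010 → (cmp)
[9] flags=1010 EQ?F → skip
[10] flags=1010 EQ?F → skip
[11] flags=1010 CS?T → r1=0x2b

VAL = 0x2b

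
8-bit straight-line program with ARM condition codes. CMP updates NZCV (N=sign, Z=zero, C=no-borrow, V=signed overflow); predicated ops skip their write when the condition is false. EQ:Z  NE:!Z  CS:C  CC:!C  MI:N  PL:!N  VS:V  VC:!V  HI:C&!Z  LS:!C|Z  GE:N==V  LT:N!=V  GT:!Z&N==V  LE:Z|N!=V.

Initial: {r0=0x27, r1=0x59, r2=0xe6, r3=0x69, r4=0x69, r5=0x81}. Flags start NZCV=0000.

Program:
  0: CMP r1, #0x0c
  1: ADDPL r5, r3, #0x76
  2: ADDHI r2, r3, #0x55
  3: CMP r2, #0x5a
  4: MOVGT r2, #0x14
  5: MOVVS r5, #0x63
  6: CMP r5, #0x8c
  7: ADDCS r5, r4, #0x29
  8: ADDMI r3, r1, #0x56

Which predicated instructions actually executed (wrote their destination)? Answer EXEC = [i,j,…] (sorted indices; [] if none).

EXEC = [1,2,5,8]

[0] flags=0010 → (cmp)
[1] flags=0010 PL?T → r5=0xdf
[2] flags=0010 HI?T → r2=0xbe
[3] flags=0011 → (cmp)
[4] flags=0011 GT?F → skip
[5] flags=0011 VS?T → r5=0x63
[6] flags=1001 → (cmp)
[7] flags=1001 CS?F → skip
[8] flags=1001 MI?T → r3=0xaf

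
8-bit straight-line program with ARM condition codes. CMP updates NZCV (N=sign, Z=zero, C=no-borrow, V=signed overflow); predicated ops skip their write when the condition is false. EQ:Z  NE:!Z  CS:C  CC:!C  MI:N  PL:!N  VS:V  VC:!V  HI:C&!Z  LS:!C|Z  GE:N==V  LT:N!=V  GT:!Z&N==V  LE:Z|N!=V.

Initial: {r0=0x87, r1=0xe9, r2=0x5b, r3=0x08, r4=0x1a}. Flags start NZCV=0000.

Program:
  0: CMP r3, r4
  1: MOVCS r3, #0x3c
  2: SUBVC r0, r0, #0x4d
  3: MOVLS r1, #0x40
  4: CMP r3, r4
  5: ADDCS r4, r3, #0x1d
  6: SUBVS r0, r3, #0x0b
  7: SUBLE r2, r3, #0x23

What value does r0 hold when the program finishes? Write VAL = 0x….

VAL = 0x3a

0: ✓ CMP  NZCV=1000
1: · MOVCS
2: ✓ SUBVC  r0←0x3a
3: ✓ MOVLS  r1←0x40
4: ✓ CMP  NZCV=1000
5: · ADDCS
6: · SUBVS
7: ✓ SUBLE  r2←0xe5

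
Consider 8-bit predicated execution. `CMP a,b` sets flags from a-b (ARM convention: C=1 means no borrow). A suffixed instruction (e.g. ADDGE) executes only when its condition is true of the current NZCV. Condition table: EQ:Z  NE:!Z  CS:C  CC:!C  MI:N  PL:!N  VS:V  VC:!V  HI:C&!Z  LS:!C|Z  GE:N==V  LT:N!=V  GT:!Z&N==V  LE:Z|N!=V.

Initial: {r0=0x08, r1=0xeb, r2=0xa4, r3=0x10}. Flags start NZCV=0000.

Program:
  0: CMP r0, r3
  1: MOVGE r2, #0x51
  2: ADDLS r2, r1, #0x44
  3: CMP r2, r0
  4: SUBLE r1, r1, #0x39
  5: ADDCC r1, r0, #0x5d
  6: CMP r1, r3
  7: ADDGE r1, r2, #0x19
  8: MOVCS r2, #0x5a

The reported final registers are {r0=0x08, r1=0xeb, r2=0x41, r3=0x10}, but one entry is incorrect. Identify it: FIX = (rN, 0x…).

FIX = (r2, 0x5a)

0: ✓ CMP  NZCV=1000
1: · MOVGE
2: ✓ ADDLS  r2←0x2f
3: ✓ CMP  NZCV=0010
4: · SUBLE
5: · ADDCC
6: ✓ CMP  NZCV=1010
7: · ADDGE
8: ✓ MOVCS  r2←0x5a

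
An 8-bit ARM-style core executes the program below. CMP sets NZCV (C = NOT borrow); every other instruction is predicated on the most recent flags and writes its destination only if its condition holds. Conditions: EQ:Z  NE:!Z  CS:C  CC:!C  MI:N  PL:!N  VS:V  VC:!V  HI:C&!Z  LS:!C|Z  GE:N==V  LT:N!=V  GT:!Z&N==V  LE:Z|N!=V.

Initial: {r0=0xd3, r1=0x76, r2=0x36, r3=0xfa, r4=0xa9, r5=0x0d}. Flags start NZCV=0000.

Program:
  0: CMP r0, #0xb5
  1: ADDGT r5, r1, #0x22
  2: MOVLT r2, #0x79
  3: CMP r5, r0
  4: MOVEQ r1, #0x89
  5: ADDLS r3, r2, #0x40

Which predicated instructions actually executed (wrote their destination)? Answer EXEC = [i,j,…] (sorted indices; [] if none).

EXEC = [1,5]

[0] flags=0010 → (cmp)
[1] flags=0010 GT?T → r5=0x98
[2] flags=0010 LT?F → skip
[3] flags=1000 → (cmp)
[4] flags=1000 EQ?F → skip
[5] flags=1000 LS?T → r3=0x76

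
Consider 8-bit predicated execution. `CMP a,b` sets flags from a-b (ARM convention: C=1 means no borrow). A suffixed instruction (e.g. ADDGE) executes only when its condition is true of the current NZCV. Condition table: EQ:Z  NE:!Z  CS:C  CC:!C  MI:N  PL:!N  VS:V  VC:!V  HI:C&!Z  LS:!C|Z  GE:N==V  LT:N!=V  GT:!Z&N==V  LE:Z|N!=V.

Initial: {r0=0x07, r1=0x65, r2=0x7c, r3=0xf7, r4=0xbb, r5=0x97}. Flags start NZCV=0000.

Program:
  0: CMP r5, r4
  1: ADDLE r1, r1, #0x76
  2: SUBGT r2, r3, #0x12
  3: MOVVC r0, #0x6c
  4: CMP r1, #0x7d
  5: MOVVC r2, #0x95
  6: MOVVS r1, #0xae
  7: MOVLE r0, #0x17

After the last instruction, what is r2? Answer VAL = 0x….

VAL = 0x7c

[0] flags=1000 → (cmp)
[1] flags=1000 LE?T → r1=0xdb
[2] flags=1000 GT?F → skip
[3] flags=1000 VC?T → r0=0x6c
[4] flags=0011 → (cmp)
[5] flags=0011 VC?F → skip
[6] flags=0011 VS?T → r1=0xae
[7] flags=0011 LE?T → r0=0x17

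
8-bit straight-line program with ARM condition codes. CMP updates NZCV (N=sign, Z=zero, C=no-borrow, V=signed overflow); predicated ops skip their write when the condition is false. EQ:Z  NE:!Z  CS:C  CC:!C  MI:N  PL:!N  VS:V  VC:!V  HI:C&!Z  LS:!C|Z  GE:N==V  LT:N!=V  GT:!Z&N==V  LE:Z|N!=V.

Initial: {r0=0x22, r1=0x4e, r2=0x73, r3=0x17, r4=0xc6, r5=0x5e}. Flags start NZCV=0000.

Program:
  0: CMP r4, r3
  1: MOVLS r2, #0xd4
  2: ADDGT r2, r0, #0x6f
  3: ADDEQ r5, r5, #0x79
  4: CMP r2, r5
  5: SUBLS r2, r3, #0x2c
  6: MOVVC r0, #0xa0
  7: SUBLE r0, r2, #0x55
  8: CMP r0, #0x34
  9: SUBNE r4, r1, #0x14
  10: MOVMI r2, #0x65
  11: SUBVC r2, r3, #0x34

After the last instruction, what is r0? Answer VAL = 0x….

VAL = 0xa0

0: ✓ CMP  NZCV=1010
1: · MOVLS
2: · ADDGT
3: · ADDEQ
4: ✓ CMP  NZCV=0010
5: · SUBLS
6: ✓ MOVVC  r0←0xa0
7: · SUBLE
8: ✓ CMP  NZCV=0011
9: ✓ SUBNE  r4←0x3a
10: · MOVMI
11: · SUBVC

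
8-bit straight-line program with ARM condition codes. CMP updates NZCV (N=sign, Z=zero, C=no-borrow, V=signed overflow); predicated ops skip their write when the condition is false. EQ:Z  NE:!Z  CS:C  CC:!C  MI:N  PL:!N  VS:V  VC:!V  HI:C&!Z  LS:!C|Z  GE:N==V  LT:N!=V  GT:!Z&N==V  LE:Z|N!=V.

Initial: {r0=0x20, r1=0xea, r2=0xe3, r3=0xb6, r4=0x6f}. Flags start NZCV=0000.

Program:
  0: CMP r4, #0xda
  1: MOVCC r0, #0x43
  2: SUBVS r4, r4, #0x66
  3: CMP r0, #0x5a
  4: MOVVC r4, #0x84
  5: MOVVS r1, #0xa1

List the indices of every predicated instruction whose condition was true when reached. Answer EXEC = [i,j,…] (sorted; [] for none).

EXEC = [1,2,4]

[0] flags=1001 → (cmp)
[1] flags=1001 CC?T → r0=0x43
[2] flags=1001 VS?T → r4=0x09
[3] flags=1000 → (cmp)
[4] flags=1000 VC?T → r4=0x84
[5] flags=1000 VS?F → skip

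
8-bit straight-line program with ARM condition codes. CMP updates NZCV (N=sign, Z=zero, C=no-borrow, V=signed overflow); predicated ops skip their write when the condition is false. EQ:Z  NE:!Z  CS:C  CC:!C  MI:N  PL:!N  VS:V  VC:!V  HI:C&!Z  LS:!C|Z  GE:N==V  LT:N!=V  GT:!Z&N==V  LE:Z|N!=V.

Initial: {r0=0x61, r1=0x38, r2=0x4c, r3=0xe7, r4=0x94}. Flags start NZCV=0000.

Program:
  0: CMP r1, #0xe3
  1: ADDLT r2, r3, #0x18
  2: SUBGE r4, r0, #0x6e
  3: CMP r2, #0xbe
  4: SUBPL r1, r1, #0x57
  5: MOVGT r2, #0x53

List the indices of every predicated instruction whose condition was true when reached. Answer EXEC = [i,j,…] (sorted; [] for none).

EXEC = [2,5]

0: ✓ CMP  NZCV=0000
1: · ADDLT
2: ✓ SUBGE  r4←0xf3
3: ✓ CMP  NZCV=1001
4: · SUBPL
5: ✓ MOVGT  r2←0x53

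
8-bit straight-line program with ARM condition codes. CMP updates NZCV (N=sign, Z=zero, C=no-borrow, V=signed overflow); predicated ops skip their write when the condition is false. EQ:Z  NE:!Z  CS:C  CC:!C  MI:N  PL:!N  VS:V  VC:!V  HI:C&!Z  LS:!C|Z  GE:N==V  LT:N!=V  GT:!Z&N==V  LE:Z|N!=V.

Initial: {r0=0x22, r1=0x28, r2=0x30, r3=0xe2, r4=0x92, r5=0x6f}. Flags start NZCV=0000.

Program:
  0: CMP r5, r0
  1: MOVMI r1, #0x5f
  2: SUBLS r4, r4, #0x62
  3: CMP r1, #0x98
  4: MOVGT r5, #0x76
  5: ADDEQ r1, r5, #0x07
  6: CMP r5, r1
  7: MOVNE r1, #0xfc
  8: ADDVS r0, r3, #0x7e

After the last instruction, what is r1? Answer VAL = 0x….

VAL = 0xfc

0: ✓ CMP  NZCV=0010
1: · MOVMI
2: · SUBLS
3: ✓ CMP  NZCV=1001
4: ✓ MOVGT  r5←0x76
5: · ADDEQ
6: ✓ CMP  NZCV=0010
7: ✓ MOVNE  r1←0xfc
8: · ADDVS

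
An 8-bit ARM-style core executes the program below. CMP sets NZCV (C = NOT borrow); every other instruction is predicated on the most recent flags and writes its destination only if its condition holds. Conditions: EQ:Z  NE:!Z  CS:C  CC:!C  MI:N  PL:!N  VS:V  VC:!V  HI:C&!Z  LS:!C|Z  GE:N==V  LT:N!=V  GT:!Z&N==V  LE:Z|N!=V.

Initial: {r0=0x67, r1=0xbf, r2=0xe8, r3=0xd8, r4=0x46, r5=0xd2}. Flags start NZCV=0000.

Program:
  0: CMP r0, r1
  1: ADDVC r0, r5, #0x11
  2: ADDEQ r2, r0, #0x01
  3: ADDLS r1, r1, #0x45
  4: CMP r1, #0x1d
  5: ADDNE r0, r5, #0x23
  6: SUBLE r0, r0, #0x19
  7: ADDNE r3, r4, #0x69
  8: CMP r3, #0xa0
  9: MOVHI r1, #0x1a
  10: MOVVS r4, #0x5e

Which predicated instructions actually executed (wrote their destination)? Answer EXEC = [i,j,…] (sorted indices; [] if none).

EXEC = [3,5,6,7,9]

0: ✓ CMP  NZCV=1001
1: · ADDVC
2: · ADDEQ
3: ✓ ADDLS  r1←0x04
4: ✓ CMP  NZCV=1000
5: ✓ ADDNE  r0←0xf5
6: ✓ SUBLE  r0←0xdc
7: ✓ ADDNE  r3←0xaf
8: ✓ CMP  NZCV=0010
9: ✓ MOVHI  r1←0x1a
10: · MOVVS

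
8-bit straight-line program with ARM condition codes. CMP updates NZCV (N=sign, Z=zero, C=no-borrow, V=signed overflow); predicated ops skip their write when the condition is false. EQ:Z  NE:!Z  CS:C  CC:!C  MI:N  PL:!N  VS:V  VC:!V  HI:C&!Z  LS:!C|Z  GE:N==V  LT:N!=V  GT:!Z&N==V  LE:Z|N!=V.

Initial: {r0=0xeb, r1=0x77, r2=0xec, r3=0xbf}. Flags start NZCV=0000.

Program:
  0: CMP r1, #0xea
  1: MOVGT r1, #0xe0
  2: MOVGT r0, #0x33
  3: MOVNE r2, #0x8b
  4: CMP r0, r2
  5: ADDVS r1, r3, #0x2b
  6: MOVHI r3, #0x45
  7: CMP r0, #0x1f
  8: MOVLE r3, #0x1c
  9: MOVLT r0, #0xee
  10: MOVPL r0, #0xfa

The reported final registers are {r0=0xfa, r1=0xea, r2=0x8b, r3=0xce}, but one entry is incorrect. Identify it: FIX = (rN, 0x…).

FIX = (r3, 0xbf)

[0] flags=1001 → (cmp)
[1] flags=1001 GT?T → r1=0xe0
[2] flags=1001 GT?T → r0=0x33
[3] flags=1001 NE?T → r2=0x8b
[4] flags=1001 → (cmp)
[5] flags=1001 VS?T → r1=0xea
[6] flags=1001 HI?F → skip
[7] flags=0010 → (cmp)
[8] flags=0010 LE?F → skip
[9] flags=0010 LT?F → skip
[10] flags=0010 PL?T → r0=0xfa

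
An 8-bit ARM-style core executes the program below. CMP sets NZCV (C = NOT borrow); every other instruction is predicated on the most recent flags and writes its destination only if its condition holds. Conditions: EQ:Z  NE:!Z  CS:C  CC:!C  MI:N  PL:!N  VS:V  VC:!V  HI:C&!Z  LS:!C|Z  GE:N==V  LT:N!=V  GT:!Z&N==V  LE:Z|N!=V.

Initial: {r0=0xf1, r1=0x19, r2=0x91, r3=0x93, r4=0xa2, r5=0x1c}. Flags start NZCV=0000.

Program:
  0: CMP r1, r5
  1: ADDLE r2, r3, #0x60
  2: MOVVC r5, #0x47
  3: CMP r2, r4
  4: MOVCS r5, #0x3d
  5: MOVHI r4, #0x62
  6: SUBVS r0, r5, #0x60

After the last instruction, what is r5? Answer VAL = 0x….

[0] flags=1000 → (cmp)
[1] flags=1000 LE?T → r2=0xf3
[2] flags=1000 VC?T → r5=0x47
[3] flags=0010 → (cmp)
[4] flags=0010 CS?T → r5=0x3d
[5] flags=0010 HI?T → r4=0x62
[6] flags=0010 VS?F → skip

VAL = 0x3d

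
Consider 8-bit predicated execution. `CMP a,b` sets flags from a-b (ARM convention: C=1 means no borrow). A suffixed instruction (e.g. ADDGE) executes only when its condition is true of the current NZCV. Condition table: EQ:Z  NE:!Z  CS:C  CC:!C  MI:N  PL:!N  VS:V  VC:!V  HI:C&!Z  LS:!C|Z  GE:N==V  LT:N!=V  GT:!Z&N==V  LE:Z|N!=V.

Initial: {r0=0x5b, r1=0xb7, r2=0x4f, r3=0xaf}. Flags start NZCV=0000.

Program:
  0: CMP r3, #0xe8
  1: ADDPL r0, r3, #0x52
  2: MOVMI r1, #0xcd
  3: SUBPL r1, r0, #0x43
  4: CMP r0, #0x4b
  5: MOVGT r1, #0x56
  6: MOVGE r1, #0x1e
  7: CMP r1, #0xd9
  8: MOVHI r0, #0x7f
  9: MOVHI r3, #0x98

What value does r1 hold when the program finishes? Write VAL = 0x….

[0] flags=1000 → (cmp)
[1] flags=1000 PL?F → skip
[2] flags=1000 MI?T → r1=0xcd
[3] flags=1000 PL?F → skip
[4] flags=0010 → (cmp)
[5] flags=0010 GT?T → r1=0x56
[6] flags=0010 GE?T → r1=0x1e
[7] flags=0000 → (cmp)
[8] flags=0000 HI?F → skip
[9] flags=0000 HI?F → skip

VAL = 0x1e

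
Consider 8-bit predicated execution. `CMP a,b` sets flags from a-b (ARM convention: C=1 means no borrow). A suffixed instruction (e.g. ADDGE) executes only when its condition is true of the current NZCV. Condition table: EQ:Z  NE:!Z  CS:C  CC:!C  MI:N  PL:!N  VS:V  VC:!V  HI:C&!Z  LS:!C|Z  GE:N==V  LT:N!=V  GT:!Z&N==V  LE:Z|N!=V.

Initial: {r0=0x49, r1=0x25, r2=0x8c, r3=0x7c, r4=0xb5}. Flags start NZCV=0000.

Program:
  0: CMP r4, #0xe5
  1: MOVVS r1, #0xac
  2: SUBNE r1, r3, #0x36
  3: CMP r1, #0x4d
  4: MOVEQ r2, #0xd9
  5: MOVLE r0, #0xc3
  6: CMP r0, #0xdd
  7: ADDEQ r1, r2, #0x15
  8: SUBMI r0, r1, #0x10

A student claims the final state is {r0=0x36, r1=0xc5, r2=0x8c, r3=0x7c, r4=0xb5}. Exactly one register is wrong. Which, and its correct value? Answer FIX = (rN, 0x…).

[0] flags=1000 → (cmp)
[1] flags=1000 VS?F → skip
[2] flags=1000 NE?T → r1=0x46
[3] flags=1000 → (cmp)
[4] flags=1000 EQ?F → skip
[5] flags=1000 LE?T → r0=0xc3
[6] flags=1000 → (cmp)
[7] flags=1000 EQ?F → skip
[8] flags=1000 MI?T → r0=0x36

FIX = (r1, 0x46)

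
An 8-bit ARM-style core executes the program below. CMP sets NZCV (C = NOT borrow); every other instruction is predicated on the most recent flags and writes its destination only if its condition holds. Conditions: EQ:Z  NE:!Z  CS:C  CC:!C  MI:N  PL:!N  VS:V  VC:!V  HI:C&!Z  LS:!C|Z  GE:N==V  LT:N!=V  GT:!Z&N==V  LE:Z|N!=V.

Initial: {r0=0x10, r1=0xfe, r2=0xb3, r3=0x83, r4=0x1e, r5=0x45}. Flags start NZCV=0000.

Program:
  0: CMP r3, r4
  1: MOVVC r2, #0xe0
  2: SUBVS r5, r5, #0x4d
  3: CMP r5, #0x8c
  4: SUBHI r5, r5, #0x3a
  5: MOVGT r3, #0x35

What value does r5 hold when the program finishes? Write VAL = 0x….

VAL = 0xbe

[0] flags=0011 → (cmp)
[1] flags=0011 VC?F → skip
[2] flags=0011 VS?T → r5=0xf8
[3] flags=0010 → (cmp)
[4] flags=0010 HI?T → r5=0xbe
[5] flags=0010 GT?T → r3=0x35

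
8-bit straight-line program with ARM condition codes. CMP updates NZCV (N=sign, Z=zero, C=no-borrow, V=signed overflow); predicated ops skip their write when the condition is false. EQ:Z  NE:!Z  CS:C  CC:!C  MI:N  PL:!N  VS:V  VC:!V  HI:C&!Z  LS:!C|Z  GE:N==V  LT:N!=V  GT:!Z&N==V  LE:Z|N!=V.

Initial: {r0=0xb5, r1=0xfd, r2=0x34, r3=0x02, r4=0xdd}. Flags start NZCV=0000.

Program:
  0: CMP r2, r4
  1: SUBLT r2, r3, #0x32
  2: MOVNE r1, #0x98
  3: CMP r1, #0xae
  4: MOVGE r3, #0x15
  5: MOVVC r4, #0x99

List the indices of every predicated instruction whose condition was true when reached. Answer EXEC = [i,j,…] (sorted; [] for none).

[0] flags=0000 → (cmp)
[1] flags=0000 LT?F → skip
[2] flags=0000 NE?T → r1=0x98
[3] flags=1000 → (cmp)
[4] flags=1000 GE?F → skip
[5] flags=1000 VC?T → r4=0x99

EXEC = [2,5]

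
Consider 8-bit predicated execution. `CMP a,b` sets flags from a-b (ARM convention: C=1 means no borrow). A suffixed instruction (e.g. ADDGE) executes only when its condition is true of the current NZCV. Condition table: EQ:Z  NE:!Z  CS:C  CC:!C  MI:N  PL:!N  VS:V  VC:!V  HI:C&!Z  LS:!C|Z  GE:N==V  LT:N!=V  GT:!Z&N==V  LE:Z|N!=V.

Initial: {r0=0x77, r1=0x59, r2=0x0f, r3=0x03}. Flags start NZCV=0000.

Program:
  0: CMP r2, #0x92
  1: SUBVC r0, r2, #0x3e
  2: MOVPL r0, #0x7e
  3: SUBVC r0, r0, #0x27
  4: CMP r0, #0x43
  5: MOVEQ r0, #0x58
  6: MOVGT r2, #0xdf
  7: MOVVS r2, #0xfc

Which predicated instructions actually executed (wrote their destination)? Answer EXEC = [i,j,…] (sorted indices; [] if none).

EXEC = [1,2,3,6]

[0] flags=0000 → (cmp)
[1] flags=0000 VC?T → r0=0xd1
[2] flags=0000 PL?T → r0=0x7e
[3] flags=0000 VC?T → r0=0x57
[4] flags=0010 → (cmp)
[5] flags=0010 EQ?F → skip
[6] flags=0010 GT?T → r2=0xdf
[7] flags=0010 VS?F → skip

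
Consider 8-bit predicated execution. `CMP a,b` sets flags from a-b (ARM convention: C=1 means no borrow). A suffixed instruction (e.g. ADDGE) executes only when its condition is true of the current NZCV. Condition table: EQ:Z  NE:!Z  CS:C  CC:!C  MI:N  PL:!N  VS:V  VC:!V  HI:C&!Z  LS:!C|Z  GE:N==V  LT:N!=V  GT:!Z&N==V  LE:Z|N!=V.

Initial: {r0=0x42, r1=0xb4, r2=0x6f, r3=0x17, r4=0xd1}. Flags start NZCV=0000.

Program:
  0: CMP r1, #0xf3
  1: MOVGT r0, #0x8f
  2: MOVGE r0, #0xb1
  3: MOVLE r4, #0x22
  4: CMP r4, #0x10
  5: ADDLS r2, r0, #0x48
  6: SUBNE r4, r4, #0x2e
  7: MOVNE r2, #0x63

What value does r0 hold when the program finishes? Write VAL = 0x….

[0] flags=1000 → (cmp)
[1] flags=1000 GT?F → skip
[2] flags=1000 GE?F → skip
[3] flags=1000 LE?T → r4=0x22
[4] flags=0010 → (cmp)
[5] flags=0010 LS?F → skip
[6] flags=0010 NE?T → r4=0xf4
[7] flags=0010 NE?T → r2=0x63

VAL = 0x42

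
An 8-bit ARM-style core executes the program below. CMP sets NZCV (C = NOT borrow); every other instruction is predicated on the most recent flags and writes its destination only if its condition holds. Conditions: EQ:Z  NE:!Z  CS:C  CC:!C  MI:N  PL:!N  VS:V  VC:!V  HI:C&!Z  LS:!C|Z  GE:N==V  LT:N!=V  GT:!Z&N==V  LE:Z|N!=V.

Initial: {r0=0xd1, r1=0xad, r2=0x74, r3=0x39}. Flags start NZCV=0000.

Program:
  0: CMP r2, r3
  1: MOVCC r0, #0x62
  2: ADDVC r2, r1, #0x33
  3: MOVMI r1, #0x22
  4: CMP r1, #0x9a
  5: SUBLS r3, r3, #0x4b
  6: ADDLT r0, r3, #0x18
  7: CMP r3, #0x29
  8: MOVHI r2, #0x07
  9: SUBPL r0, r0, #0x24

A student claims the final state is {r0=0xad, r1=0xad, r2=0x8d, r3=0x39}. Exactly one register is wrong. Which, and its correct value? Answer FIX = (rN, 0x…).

FIX = (r2, 0x07)

[0] flags=0010 → (cmp)
[1] flags=0010 CC?F → skip
[2] flags=0010 VC?T → r2=0xe0
[3] flags=0010 MI?F → skip
[4] flags=0010 → (cmp)
[5] flags=0010 LS?F → skip
[6] flags=0010 LT?F → skip
[7] flags=0010 → (cmp)
[8] flags=0010 HI?T → r2=0x07
[9] flags=0010 PL?T → r0=0xad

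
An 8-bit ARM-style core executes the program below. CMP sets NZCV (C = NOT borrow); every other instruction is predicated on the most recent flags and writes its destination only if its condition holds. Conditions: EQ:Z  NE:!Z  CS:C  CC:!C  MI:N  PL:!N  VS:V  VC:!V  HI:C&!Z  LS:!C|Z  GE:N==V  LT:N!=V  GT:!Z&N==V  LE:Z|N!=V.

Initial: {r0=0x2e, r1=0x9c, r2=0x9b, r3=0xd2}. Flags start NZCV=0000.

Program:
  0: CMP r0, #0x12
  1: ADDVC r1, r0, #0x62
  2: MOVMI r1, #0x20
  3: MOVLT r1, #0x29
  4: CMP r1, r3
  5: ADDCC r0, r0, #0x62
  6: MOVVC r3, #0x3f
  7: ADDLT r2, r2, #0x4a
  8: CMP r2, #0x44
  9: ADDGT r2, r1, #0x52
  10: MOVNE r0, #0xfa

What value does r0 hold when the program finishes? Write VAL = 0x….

[0] flags=0010 → (cmp)
[1] flags=0010 VC?T → r1=0x90
[2] flags=0010 MI?F → skip
[3] flags=0010 LT?F → skip
[4] flags=1000 → (cmp)
[5] flags=1000 CC?T → r0=0x90
[6] flags=1000 VC?T → r3=0x3f
[7] flags=1000 LT?T → r2=0xe5
[8] flags=1010 → (cmp)
[9] flags=1010 GT?F → skip
[10] flags=1010 NE?T → r0=0xfa

VAL = 0xfa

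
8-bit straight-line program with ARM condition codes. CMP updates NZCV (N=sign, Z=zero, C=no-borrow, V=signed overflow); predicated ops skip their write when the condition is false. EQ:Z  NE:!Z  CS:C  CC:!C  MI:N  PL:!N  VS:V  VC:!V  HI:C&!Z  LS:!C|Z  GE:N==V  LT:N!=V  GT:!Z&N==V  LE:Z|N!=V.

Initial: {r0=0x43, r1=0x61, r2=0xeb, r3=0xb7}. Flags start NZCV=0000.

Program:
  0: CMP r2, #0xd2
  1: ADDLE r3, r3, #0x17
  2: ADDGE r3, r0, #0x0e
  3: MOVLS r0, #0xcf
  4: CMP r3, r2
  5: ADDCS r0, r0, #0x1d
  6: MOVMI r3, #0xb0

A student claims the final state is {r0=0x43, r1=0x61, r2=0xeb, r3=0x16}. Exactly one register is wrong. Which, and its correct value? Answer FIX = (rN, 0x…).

FIX = (r3, 0x51)

0: ✓ CMP  NZCV=0010
1: · ADDLE
2: ✓ ADDGE  r3←0x51
3: · MOVLS
4: ✓ CMP  NZCV=0000
5: · ADDCS
6: · MOVMI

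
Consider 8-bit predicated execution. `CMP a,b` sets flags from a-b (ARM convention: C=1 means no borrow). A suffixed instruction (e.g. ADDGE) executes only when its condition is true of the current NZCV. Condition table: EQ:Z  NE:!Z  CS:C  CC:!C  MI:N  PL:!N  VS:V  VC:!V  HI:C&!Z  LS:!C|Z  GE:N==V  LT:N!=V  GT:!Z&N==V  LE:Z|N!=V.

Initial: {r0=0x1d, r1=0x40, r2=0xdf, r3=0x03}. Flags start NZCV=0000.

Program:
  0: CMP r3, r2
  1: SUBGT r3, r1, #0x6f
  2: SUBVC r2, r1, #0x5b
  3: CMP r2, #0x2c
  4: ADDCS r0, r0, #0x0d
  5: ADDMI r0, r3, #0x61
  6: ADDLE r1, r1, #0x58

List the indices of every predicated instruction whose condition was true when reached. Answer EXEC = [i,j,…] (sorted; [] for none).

EXEC = [1,2,4,5,6]

[0] flags=0000 → (cmp)
[1] flags=0000 GT?T → r3=0xd1
[2] flags=0000 VC?T → r2=0xe5
[3] flags=1010 → (cmp)
[4] flags=1010 CS?T → r0=0x2a
[5] flags=1010 MI?T → r0=0x32
[6] flags=1010 LE?T → r1=0x98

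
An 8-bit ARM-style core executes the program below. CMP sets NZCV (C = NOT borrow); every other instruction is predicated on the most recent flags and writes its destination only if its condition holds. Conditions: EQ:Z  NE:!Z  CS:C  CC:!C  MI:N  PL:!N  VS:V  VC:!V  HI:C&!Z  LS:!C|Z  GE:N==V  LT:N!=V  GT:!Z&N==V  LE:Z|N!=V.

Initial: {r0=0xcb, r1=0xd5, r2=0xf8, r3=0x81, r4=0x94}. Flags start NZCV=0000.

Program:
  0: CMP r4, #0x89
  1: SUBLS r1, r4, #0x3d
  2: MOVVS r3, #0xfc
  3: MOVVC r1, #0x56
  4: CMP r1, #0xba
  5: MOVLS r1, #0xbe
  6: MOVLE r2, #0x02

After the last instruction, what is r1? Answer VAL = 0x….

VAL = 0xbe

0: ✓ CMP  NZCV=0010
1: · SUBLS
2: · MOVVS
3: ✓ MOVVC  r1←0x56
4: ✓ CMP  NZCV=1001
5: ✓ MOVLS  r1←0xbe
6: · MOVLE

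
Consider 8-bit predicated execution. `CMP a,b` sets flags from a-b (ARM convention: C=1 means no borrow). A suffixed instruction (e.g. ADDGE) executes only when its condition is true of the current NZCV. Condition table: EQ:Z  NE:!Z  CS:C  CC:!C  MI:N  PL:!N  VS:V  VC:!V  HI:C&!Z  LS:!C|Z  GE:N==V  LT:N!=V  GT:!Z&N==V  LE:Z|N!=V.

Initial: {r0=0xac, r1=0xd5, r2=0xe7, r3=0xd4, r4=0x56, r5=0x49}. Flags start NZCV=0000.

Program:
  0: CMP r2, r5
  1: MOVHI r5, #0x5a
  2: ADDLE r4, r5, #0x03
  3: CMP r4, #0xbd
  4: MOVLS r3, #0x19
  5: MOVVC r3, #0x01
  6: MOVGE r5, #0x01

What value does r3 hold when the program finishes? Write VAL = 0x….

[0] flags=1010 → (cmp)
[1] flags=1010 HI?T → r5=0x5a
[2] flags=1010 LE?T → r4=0x5d
[3] flags=1001 → (cmp)
[4] flags=1001 LS?T → r3=0x19
[5] flags=1001 VC?F → skip
[6] flags=1001 GE?T → r5=0x01

VAL = 0x19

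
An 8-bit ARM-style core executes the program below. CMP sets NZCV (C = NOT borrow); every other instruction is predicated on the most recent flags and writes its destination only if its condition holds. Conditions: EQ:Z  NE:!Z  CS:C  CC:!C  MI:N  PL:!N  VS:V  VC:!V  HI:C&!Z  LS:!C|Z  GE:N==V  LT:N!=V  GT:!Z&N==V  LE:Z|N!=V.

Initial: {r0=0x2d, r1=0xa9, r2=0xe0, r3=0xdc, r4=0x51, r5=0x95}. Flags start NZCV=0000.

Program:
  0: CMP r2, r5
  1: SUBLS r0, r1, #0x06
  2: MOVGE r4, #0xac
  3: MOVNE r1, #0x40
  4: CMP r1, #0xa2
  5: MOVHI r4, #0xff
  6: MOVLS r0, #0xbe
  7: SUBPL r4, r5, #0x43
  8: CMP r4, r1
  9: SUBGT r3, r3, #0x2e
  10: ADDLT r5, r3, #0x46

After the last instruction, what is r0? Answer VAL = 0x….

VAL = 0xbe

0: ✓ CMP  NZCV=0010
1: · SUBLS
2: ✓ MOVGE  r4←0xac
3: ✓ MOVNE  r1←0x40
4: ✓ CMP  NZCV=1001
5: · MOVHI
6: ✓ MOVLS  r0←0xbe
7: · SUBPL
8: ✓ CMP  NZCV=0011
9: · SUBGT
10: ✓ ADDLT  r5←0x22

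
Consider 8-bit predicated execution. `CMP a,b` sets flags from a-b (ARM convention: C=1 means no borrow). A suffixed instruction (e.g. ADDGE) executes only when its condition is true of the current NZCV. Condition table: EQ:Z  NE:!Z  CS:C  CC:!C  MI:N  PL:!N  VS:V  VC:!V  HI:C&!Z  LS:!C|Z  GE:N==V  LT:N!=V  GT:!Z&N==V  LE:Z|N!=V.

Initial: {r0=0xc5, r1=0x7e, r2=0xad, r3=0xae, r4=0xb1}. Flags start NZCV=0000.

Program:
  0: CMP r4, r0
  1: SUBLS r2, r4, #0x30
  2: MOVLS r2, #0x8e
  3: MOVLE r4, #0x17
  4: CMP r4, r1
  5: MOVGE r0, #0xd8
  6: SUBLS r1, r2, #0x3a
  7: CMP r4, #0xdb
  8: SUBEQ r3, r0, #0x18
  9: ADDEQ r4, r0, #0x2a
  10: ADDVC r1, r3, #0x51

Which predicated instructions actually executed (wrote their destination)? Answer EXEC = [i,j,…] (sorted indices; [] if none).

[0] flags=1000 → (cmp)
[1] flags=1000 LS?T → r2=0x81
[2] flags=1000 LS?T → r2=0x8e
[3] flags=1000 LE?T → r4=0x17
[4] flags=1000 → (cmp)
[5] flags=1000 GE?F → skip
[6] flags=1000 LS?T → r1=0x54
[7] flags=0000 → (cmp)
[8] flags=0000 EQ?F → skip
[9] flags=0000 EQ?F → skip
[10] flags=0000 VC?T → r1=0xff

EXEC = [1,2,3,6,10]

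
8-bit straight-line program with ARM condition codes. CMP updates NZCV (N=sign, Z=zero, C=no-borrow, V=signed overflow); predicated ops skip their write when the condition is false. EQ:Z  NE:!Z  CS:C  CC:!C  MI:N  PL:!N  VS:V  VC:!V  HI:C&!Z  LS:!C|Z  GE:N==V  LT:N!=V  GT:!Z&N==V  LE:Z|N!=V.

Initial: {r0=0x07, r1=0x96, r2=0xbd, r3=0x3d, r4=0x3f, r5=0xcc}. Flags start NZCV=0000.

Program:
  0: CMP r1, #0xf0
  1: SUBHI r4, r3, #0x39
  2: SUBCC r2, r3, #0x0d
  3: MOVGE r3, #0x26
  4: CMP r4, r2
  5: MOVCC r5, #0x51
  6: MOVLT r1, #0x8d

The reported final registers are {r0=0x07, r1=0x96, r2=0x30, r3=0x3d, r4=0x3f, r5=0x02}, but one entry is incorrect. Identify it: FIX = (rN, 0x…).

FIX = (r5, 0xcc)

0: ✓ CMP  NZCV=1000
1: · SUBHI
2: ✓ SUBCC  r2←0x30
3: · MOVGE
4: ✓ CMP  NZCV=0010
5: · MOVCC
6: · MOVLT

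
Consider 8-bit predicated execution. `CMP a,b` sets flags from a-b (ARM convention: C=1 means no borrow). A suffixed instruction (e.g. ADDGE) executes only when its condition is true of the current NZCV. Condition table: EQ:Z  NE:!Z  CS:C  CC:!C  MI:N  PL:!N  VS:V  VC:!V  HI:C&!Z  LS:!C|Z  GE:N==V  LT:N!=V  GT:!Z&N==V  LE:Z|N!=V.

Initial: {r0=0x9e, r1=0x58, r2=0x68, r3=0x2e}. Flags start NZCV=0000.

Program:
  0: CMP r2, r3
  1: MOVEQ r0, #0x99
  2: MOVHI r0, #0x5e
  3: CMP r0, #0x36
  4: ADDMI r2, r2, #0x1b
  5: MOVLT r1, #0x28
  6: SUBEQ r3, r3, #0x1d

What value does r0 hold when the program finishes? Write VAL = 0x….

[0] flags=0010 → (cmp)
[1] flags=0010 EQ?F → skip
[2] flags=0010 HI?T → r0=0x5e
[3] flags=0010 → (cmp)
[4] flags=0010 MI?F → skip
[5] flags=0010 LT?F → skip
[6] flags=0010 EQ?F → skip

VAL = 0x5e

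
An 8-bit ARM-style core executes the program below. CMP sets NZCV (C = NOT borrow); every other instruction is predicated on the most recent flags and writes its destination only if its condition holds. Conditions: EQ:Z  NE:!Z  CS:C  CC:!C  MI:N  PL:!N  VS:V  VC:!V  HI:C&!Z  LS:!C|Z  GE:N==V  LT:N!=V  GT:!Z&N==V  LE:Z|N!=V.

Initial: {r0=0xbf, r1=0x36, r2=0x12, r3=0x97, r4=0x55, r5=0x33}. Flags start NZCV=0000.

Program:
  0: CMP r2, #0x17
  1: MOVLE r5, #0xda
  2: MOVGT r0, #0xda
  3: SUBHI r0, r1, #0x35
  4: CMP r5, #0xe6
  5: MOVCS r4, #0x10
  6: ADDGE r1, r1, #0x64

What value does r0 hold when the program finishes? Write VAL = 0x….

0: ✓ CMP  NZCV=1000
1: ✓ MOVLE  r5←0xda
2: · MOVGT
3: · SUBHI
4: ✓ CMP  NZCV=1000
5: · MOVCS
6: · ADDGE

VAL = 0xbf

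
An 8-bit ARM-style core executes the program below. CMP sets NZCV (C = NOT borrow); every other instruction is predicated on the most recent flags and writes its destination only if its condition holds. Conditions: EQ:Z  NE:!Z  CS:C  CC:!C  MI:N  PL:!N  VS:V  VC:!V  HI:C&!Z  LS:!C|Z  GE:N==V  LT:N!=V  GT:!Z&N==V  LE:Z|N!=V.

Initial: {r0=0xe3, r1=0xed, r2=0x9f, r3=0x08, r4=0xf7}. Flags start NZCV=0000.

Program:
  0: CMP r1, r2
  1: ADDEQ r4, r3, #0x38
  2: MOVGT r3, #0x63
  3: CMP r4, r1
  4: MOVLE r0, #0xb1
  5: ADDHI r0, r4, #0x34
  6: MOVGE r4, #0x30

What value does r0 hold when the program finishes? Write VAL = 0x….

VAL = 0x2b

[0] flags=0010 → (cmp)
[1] flags=0010 EQ?F → skip
[2] flags=0010 GT?T → r3=0x63
[3] flags=0010 → (cmp)
[4] flags=0010 LE?F → skip
[5] flags=0010 HI?T → r0=0x2b
[6] flags=0010 GE?T → r4=0x30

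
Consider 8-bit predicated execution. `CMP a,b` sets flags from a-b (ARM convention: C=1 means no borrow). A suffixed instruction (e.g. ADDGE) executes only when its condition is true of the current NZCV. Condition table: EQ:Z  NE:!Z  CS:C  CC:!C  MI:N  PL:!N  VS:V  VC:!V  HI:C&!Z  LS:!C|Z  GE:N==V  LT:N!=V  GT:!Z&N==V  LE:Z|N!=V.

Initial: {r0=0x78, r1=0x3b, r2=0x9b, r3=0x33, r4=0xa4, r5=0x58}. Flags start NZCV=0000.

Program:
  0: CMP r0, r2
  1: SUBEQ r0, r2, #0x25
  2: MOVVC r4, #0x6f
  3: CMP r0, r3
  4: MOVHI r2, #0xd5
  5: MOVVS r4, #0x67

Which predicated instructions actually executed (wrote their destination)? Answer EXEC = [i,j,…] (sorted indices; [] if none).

0: ✓ CMP  NZCV=1001
1: · SUBEQ
2: · MOVVC
3: ✓ CMP  NZCV=0010
4: ✓ MOVHI  r2←0xd5
5: · MOVVS

EXEC = [4]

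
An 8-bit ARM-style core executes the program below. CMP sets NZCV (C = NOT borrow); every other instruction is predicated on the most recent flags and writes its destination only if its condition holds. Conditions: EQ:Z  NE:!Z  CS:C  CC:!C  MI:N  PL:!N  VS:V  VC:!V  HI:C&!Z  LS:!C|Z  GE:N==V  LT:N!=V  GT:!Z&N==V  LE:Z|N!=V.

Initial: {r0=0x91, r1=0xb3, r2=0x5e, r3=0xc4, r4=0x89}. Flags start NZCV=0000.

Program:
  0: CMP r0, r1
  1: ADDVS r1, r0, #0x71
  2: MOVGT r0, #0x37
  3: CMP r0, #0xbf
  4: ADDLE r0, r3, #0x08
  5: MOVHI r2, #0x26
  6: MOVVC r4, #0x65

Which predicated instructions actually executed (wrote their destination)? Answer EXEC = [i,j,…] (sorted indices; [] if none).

[0] flags=1000 → (cmp)
[1] flags=1000 VS?F → skip
[2] flags=1000 GT?F → skip
[3] flags=1000 → (cmp)
[4] flags=1000 LE?T → r0=0xcc
[5] flags=1000 HI?F → skip
[6] flags=1000 VC?T → r4=0x65

EXEC = [4,6]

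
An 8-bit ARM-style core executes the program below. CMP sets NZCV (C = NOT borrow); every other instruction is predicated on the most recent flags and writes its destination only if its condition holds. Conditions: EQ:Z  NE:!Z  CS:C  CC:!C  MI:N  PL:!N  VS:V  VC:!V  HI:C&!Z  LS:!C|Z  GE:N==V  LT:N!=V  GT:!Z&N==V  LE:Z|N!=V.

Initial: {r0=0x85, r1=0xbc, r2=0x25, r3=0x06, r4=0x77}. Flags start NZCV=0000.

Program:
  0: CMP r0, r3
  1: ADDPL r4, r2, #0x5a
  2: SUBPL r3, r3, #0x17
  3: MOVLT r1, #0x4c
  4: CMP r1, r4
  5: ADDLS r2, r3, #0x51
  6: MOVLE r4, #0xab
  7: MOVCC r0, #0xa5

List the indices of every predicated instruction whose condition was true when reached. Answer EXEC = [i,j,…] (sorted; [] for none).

EXEC = [1,2,3,5,6,7]

[0] flags=0011 → (cmp)
[1] flags=0011 PL?T → r4=0x7f
[2] flags=0011 PL?T → r3=0xef
[3] flags=0011 LT?T → r1=0x4c
[4] flags=1000 → (cmp)
[5] flags=1000 LS?T → r2=0x40
[6] flags=1000 LE?T → r4=0xab
[7] flags=1000 CC?T → r0=0xa5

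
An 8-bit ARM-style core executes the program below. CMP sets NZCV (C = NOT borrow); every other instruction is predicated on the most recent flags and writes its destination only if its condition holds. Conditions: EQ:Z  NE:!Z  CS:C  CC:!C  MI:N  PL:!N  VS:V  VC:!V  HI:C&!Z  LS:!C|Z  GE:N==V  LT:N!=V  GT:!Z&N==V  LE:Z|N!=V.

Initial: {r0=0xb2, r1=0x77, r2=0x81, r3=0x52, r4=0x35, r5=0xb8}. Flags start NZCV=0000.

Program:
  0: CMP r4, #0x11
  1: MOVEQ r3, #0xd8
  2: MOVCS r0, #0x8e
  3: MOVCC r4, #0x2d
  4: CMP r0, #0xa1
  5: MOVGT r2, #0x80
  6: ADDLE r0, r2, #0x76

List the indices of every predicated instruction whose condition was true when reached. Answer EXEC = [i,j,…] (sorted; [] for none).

EXEC = [2,6]

0: ✓ CMP  NZCV=0010
1: · MOVEQ
2: ✓ MOVCS  r0←0x8e
3: · MOVCC
4: ✓ CMP  NZCV=1000
5: · MOVGT
6: ✓ ADDLE  r0←0xf7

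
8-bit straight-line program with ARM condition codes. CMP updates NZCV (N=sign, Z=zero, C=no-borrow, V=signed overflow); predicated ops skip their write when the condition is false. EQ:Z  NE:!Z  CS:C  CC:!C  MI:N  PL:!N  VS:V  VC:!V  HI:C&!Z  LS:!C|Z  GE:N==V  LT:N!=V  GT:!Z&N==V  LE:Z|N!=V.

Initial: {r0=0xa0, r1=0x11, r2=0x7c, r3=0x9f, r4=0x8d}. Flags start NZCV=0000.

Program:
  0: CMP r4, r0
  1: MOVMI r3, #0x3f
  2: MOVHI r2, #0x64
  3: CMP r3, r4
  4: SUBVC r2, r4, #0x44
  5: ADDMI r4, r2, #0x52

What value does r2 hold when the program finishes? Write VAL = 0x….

0: ✓ CMP  NZCV=1000
1: ✓ MOVMI  r3←0x3f
2: · MOVHI
3: ✓ CMP  NZCV=1001
4: · SUBVC
5: ✓ ADDMI  r4←0xce

VAL = 0x7c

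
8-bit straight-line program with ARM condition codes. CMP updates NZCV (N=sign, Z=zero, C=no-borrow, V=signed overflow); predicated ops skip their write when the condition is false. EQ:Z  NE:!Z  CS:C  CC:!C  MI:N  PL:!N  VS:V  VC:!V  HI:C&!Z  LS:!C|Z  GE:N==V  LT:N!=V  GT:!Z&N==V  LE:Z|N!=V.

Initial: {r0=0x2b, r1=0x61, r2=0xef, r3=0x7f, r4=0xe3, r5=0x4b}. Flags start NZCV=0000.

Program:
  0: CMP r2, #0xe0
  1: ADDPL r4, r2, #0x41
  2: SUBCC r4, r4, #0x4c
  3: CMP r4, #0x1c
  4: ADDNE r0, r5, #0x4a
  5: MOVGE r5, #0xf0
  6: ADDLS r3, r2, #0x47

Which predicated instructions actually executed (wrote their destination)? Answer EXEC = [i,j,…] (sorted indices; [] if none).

0: ✓ CMP  NZCV=0010
1: ✓ ADDPL  r4←0x30
2: · SUBCC
3: ✓ CMP  NZCV=0010
4: ✓ ADDNE  r0←0x95
5: ✓ MOVGE  r5←0xf0
6: · ADDLS

EXEC = [1,4,5]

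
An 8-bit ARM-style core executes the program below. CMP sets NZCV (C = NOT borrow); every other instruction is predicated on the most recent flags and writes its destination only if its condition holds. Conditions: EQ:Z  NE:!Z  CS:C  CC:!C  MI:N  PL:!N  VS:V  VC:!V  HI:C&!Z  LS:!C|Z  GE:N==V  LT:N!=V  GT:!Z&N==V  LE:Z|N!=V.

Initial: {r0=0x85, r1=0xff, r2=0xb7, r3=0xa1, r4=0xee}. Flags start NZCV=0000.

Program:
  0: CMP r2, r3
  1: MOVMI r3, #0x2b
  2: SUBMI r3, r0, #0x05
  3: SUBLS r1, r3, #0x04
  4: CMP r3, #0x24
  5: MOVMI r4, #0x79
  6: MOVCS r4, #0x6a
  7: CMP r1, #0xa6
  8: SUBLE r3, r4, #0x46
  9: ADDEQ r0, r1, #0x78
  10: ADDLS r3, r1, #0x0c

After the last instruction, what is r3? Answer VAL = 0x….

VAL = 0xa1

0: ✓ CMP  NZCV=0010
1: · MOVMI
2: · SUBMI
3: · SUBLS
4: ✓ CMP  NZCV=0011
5: · MOVMI
6: ✓ MOVCS  r4←0x6a
7: ✓ CMP  NZCV=0010
8: · SUBLE
9: · ADDEQ
10: · ADDLS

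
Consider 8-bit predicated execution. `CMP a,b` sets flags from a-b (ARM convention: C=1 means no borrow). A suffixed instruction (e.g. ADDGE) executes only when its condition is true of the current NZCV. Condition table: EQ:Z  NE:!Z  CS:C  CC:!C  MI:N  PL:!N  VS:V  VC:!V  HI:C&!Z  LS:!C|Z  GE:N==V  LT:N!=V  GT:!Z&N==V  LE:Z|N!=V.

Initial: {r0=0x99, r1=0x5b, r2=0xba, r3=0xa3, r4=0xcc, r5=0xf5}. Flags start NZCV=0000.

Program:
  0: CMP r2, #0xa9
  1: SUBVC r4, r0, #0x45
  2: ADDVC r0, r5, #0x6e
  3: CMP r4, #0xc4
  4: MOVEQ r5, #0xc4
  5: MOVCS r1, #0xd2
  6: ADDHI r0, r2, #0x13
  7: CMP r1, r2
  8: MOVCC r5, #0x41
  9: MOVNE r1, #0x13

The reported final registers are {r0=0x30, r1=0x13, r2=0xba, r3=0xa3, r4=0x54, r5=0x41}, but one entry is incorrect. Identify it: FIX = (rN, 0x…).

FIX = (r0, 0x63)

[0] flags=0010 → (cmp)
[1] flags=0010 VC?T → r4=0x54
[2] flags=0010 VC?T → r0=0x63
[3] flags=1001 → (cmp)
[4] flags=1001 EQ?F → skip
[5] flags=1001 CS?F → skip
[6] flags=1001 HI?F → skip
[7] flags=1001 → (cmp)
[8] flags=1001 CC?T → r5=0x41
[9] flags=1001 NE?T → r1=0x13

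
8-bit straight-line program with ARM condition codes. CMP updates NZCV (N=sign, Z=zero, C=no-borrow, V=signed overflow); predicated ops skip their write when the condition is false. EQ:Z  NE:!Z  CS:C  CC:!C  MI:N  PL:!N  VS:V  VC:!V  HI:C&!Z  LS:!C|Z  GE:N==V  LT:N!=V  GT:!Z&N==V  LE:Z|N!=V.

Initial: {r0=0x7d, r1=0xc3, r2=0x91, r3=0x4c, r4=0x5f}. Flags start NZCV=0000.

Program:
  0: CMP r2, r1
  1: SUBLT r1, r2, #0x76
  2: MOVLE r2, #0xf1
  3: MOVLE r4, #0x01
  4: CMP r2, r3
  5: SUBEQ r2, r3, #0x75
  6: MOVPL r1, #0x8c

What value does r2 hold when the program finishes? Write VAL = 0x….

[0] flags=1000 → (cmp)
[1] flags=1000 LT?T → r1=0x1b
[2] flags=1000 LE?T → r2=0xf1
[3] flags=1000 LE?T → r4=0x01
[4] flags=1010 → (cmp)
[5] flags=1010 EQ?F → skip
[6] flags=1010 PL?F → skip

VAL = 0xf1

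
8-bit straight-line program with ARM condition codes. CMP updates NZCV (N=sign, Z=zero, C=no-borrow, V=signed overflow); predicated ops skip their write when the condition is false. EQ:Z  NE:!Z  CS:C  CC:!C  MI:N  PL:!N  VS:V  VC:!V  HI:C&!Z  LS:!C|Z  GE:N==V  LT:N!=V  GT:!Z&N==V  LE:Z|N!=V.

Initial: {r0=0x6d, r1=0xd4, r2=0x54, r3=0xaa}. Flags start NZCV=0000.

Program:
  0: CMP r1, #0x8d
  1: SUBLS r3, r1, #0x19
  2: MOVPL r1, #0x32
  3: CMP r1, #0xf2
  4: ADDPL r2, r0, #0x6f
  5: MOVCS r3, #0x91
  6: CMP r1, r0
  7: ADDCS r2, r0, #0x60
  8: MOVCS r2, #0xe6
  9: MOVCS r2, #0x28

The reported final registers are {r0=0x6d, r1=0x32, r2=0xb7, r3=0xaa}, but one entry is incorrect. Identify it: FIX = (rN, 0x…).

FIX = (r2, 0xdc)

0: ✓ CMP  NZCV=0010
1: · SUBLS
2: ✓ MOVPL  r1←0x32
3: ✓ CMP  NZCV=0000
4: ✓ ADDPL  r2←0xdc
5: · MOVCS
6: ✓ CMP  NZCV=1000
7: · ADDCS
8: · MOVCS
9: · MOVCS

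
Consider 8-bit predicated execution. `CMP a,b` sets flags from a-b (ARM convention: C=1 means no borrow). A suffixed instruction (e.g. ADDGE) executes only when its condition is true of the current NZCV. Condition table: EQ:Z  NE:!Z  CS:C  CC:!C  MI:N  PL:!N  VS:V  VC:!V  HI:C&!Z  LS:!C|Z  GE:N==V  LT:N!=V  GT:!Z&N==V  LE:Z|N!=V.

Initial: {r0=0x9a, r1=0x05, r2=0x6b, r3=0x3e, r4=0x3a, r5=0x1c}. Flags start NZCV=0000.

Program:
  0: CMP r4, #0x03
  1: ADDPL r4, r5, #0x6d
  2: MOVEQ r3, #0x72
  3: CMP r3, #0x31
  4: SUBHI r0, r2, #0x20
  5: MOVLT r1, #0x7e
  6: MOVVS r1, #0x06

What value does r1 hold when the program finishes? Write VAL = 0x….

[0] flags=0010 → (cmp)
[1] flags=0010 PL?T → r4=0x89
[2] flags=0010 EQ?F → skip
[3] flags=0010 → (cmp)
[4] flags=0010 HI?T → r0=0x4b
[5] flags=0010 LT?F → skip
[6] flags=0010 VS?F → skip

VAL = 0x05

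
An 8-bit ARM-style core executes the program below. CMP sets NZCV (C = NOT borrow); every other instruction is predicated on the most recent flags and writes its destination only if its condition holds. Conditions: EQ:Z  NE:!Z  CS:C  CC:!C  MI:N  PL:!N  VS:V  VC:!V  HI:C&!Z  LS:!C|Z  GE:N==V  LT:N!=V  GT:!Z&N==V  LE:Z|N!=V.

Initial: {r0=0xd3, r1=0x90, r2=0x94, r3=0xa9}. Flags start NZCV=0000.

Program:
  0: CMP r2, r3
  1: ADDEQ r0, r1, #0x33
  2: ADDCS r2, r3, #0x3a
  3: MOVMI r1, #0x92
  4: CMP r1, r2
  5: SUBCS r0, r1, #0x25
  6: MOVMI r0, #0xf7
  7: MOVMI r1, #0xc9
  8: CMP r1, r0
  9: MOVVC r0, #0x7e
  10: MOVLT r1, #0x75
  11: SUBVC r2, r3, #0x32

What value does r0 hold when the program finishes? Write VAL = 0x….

VAL = 0x7e

[0] flags=1000 → (cmp)
[1] flags=1000 EQ?F → skip
[2] flags=1000 CS?F → skip
[3] flags=1000 MI?T → r1=0x92
[4] flags=1000 → (cmp)
[5] flags=1000 CS?F → skip
[6] flags=1000 MI?T → r0=0xf7
[7] flags=1000 MI?T → r1=0xc9
[8] flags=1000 → (cmp)
[9] flags=1000 VC?T → r0=0x7e
[10] flags=1000 LT?T → r1=0x75
[11] flags=1000 VC?T → r2=0x77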